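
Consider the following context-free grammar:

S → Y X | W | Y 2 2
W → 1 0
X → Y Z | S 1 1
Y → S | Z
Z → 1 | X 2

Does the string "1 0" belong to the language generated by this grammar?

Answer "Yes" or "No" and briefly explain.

Yes - a valid derivation exists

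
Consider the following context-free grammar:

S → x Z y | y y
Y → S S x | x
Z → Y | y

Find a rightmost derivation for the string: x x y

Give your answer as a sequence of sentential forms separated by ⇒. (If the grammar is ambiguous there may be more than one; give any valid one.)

S ⇒ x Z y ⇒ x Y y ⇒ x x y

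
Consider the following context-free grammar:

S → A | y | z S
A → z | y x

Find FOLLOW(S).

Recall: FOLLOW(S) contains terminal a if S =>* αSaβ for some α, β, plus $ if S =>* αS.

We compute FOLLOW(S) using the standard algorithm.
FOLLOW(S) starts with {$}.
FIRST(A) = {y, z}
FIRST(S) = {y, z}
FOLLOW(A) = {$}
FOLLOW(S) = {$}
Therefore, FOLLOW(S) = {$}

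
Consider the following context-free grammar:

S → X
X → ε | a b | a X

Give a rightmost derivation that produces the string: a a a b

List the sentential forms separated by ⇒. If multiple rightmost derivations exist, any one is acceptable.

S ⇒ X ⇒ a X ⇒ a a X ⇒ a a a b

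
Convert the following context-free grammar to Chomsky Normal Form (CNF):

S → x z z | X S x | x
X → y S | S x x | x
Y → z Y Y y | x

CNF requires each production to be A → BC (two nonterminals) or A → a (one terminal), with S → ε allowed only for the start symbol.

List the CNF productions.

TX → x; TZ → z; S → x; TY → y; X → x; Y → x; S → TX X0; X0 → TZ TZ; S → X X1; X1 → S TX; X → TY S; X → S X2; X2 → TX TX; Y → TZ X3; X3 → Y X4; X4 → Y TY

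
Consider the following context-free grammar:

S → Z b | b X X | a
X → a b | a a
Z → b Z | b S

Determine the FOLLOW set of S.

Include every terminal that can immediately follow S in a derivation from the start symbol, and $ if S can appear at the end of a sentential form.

We compute FOLLOW(S) using the standard algorithm.
FOLLOW(S) starts with {$}.
FIRST(S) = {a, b}
FIRST(X) = {a}
FIRST(Z) = {b}
FOLLOW(S) = {$, b}
FOLLOW(X) = {$, a, b}
FOLLOW(Z) = {b}
Therefore, FOLLOW(S) = {$, b}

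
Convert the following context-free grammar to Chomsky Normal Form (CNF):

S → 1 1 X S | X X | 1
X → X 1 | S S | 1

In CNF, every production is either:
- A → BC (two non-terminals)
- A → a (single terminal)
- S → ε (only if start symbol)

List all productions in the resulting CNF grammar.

T1 → 1; S → 1; X → 1; S → T1 X0; X0 → T1 X1; X1 → X S; S → X X; X → X T1; X → S S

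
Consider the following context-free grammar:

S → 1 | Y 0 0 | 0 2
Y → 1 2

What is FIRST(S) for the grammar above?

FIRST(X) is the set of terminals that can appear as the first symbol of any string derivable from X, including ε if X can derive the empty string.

We compute FIRST(S) using the standard algorithm.
FIRST(S) = {0, 1}
FIRST(Y) = {1}
Therefore, FIRST(S) = {0, 1}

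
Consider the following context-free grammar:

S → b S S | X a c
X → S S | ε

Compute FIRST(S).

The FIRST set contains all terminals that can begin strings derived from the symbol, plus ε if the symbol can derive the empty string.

We compute FIRST(S) using the standard algorithm.
FIRST(S) = {a, b}
FIRST(X) = {a, b, ε}
Therefore, FIRST(S) = {a, b}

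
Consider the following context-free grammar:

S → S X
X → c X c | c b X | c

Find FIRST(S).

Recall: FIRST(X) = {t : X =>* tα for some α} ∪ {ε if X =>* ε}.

We compute FIRST(S) using the standard algorithm.
FIRST(S) = {}
FIRST(X) = {c}
Therefore, FIRST(S) = {}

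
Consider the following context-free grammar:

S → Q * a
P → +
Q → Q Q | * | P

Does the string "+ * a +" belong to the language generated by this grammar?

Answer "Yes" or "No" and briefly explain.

No - no valid derivation exists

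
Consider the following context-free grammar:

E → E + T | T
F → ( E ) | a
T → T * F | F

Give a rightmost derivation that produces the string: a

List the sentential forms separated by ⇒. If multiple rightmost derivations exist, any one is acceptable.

E ⇒ T ⇒ F ⇒ a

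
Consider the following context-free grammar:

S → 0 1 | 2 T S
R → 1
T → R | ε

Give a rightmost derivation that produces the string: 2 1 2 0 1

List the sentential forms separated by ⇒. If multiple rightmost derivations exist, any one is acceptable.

S ⇒ 2 T S ⇒ 2 T 2 T S ⇒ 2 T 2 T 0 1 ⇒ 2 T 2 0 1 ⇒ 2 R 2 0 1 ⇒ 2 1 2 0 1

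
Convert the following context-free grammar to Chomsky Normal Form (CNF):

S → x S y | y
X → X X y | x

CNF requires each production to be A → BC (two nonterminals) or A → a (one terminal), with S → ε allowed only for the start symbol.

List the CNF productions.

TX → x; TY → y; S → y; X → x; S → TX X0; X0 → S TY; X → X X1; X1 → X TY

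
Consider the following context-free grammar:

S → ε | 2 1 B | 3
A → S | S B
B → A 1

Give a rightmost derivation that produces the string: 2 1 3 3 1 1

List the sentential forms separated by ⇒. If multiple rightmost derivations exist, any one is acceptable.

S ⇒ 2 1 B ⇒ 2 1 A 1 ⇒ 2 1 S B 1 ⇒ 2 1 S A 1 1 ⇒ 2 1 S S 1 1 ⇒ 2 1 S 3 1 1 ⇒ 2 1 3 3 1 1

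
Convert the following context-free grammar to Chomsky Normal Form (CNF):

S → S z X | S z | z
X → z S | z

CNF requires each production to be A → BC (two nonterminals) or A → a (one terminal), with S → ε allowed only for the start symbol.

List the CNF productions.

TZ → z; S → z; X → z; S → S X0; X0 → TZ X; S → S TZ; X → TZ S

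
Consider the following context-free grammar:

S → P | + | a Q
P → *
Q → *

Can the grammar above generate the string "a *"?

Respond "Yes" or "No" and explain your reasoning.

Yes - a valid derivation exists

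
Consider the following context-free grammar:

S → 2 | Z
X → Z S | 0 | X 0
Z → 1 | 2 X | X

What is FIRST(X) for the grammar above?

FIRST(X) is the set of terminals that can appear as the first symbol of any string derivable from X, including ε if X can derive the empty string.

We compute FIRST(X) using the standard algorithm.
FIRST(S) = {0, 1, 2}
FIRST(X) = {0, 1, 2}
FIRST(Z) = {0, 1, 2}
Therefore, FIRST(X) = {0, 1, 2}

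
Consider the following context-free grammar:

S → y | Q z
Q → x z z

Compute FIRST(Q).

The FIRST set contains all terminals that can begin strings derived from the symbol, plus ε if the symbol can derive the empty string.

We compute FIRST(Q) using the standard algorithm.
FIRST(Q) = {x}
FIRST(S) = {x, y}
Therefore, FIRST(Q) = {x}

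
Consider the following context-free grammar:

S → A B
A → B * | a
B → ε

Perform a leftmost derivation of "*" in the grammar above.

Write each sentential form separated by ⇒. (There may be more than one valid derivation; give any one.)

S ⇒ A B ⇒ B * B ⇒ * B ⇒ *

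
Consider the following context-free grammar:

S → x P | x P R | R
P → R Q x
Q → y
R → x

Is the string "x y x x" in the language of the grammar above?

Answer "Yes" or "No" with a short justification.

No - no valid derivation exists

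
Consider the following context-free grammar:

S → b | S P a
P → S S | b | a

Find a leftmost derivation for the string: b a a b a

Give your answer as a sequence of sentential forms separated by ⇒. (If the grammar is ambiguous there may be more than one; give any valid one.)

S ⇒ S P a ⇒ S P a P a ⇒ b P a P a ⇒ b a a P a ⇒ b a a b a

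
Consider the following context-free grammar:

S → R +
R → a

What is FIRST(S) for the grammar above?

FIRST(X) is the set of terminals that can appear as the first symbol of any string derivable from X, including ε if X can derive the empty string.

We compute FIRST(S) using the standard algorithm.
FIRST(R) = {a}
FIRST(S) = {a}
Therefore, FIRST(S) = {a}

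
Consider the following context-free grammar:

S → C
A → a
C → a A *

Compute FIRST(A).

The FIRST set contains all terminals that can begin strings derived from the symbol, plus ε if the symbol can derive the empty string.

We compute FIRST(A) using the standard algorithm.
FIRST(A) = {a}
FIRST(C) = {a}
FIRST(S) = {a}
Therefore, FIRST(A) = {a}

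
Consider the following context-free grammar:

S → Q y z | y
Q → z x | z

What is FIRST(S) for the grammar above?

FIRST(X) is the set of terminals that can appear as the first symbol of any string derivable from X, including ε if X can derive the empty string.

We compute FIRST(S) using the standard algorithm.
FIRST(Q) = {z}
FIRST(S) = {y, z}
Therefore, FIRST(S) = {y, z}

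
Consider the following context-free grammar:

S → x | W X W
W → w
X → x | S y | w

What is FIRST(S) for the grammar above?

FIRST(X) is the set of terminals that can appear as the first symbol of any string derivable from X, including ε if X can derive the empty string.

We compute FIRST(S) using the standard algorithm.
FIRST(S) = {w, x}
FIRST(W) = {w}
FIRST(X) = {w, x}
Therefore, FIRST(S) = {w, x}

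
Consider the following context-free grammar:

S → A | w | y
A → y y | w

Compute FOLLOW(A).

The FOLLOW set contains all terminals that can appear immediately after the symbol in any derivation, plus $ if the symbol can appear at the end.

We compute FOLLOW(A) using the standard algorithm.
FOLLOW(S) starts with {$}.
FIRST(A) = {w, y}
FIRST(S) = {w, y}
FOLLOW(A) = {$}
FOLLOW(S) = {$}
Therefore, FOLLOW(A) = {$}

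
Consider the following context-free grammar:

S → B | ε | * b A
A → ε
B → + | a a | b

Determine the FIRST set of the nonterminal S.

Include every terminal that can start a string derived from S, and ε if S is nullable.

We compute FIRST(S) using the standard algorithm.
FIRST(A) = {ε}
FIRST(B) = {+, a, b}
FIRST(S) = {*, +, a, b, ε}
Therefore, FIRST(S) = {*, +, a, b, ε}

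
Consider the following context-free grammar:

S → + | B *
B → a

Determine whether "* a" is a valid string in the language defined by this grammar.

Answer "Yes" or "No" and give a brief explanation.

No - no valid derivation exists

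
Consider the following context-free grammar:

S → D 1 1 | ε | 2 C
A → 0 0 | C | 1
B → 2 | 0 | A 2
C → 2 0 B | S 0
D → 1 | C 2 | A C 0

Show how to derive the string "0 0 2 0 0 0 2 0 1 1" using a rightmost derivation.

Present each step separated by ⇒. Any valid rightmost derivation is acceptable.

S ⇒ D 1 1 ⇒ A C 0 1 1 ⇒ A 2 0 B 0 1 1 ⇒ A 2 0 A 2 0 1 1 ⇒ A 2 0 0 0 2 0 1 1 ⇒ 0 0 2 0 0 0 2 0 1 1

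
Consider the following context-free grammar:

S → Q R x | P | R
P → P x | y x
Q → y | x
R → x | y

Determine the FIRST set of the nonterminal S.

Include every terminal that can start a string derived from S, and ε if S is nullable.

We compute FIRST(S) using the standard algorithm.
FIRST(P) = {y}
FIRST(Q) = {x, y}
FIRST(R) = {x, y}
FIRST(S) = {x, y}
Therefore, FIRST(S) = {x, y}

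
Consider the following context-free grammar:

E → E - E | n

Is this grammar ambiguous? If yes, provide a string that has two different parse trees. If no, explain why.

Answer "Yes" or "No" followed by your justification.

Yes - the string 'n - n - n - n - n' has two distinct leftmost derivations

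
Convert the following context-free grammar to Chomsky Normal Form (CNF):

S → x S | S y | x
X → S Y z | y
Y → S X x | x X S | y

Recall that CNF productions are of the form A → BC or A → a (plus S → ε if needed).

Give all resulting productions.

TX → x; TY → y; S → x; TZ → z; X → y; Y → y; S → TX S; S → S TY; X → S X0; X0 → Y TZ; Y → S X1; X1 → X TX; Y → TX X2; X2 → X S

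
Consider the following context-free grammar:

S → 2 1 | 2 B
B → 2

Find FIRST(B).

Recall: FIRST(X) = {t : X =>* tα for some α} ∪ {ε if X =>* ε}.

We compute FIRST(B) using the standard algorithm.
FIRST(B) = {2}
FIRST(S) = {2}
Therefore, FIRST(B) = {2}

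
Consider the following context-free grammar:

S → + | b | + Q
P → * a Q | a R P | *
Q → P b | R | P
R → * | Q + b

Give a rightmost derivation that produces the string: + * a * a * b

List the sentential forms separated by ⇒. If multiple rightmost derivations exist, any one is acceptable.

S ⇒ + Q ⇒ + P b ⇒ + * a Q b ⇒ + * a P b ⇒ + * a * a Q b ⇒ + * a * a R b ⇒ + * a * a * b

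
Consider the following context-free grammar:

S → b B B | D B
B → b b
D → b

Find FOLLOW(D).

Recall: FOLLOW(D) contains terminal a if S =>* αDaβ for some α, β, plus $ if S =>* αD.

We compute FOLLOW(D) using the standard algorithm.
FOLLOW(S) starts with {$}.
FIRST(B) = {b}
FIRST(D) = {b}
FIRST(S) = {b}
FOLLOW(B) = {$, b}
FOLLOW(D) = {b}
FOLLOW(S) = {$}
Therefore, FOLLOW(D) = {b}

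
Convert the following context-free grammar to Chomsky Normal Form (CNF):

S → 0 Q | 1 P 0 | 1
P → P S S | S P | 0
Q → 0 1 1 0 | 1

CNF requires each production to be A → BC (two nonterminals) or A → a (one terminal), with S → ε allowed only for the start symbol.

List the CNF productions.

T0 → 0; T1 → 1; S → 1; P → 0; Q → 1; S → T0 Q; S → T1 X0; X0 → P T0; P → P X1; X1 → S S; P → S P; Q → T0 X2; X2 → T1 X3; X3 → T1 T0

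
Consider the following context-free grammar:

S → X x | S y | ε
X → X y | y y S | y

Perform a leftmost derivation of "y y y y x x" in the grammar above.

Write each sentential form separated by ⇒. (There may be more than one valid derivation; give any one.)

S ⇒ X x ⇒ y y S x ⇒ y y X x x ⇒ y y X y x x ⇒ y y y y x x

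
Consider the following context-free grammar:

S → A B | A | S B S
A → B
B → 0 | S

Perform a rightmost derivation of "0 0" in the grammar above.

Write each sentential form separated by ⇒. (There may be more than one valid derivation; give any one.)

S ⇒ A B ⇒ A 0 ⇒ B 0 ⇒ 0 0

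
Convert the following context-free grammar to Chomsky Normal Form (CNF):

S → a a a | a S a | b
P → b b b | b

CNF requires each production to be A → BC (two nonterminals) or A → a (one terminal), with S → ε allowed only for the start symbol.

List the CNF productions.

TA → a; S → b; TB → b; P → b; S → TA X0; X0 → TA TA; S → TA X1; X1 → S TA; P → TB X2; X2 → TB TB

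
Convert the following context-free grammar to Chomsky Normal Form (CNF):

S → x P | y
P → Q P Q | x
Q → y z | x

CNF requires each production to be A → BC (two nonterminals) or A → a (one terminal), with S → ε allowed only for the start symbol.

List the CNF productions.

TX → x; S → y; P → x; TY → y; TZ → z; Q → x; S → TX P; P → Q X0; X0 → P Q; Q → TY TZ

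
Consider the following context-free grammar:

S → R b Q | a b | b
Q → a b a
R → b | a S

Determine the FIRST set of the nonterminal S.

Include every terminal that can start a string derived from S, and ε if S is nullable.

We compute FIRST(S) using the standard algorithm.
FIRST(Q) = {a}
FIRST(R) = {a, b}
FIRST(S) = {a, b}
Therefore, FIRST(S) = {a, b}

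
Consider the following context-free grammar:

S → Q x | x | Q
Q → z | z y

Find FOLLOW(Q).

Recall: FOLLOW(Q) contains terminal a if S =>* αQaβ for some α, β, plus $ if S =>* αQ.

We compute FOLLOW(Q) using the standard algorithm.
FOLLOW(S) starts with {$}.
FIRST(Q) = {z}
FIRST(S) = {x, z}
FOLLOW(Q) = {$, x}
FOLLOW(S) = {$}
Therefore, FOLLOW(Q) = {$, x}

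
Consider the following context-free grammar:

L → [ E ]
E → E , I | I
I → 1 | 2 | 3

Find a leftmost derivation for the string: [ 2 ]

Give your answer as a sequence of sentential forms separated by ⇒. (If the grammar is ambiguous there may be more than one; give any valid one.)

L ⇒ [ E ] ⇒ [ I ] ⇒ [ 2 ]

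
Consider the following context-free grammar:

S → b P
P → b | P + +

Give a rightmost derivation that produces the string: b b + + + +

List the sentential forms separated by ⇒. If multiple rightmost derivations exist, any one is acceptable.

S ⇒ b P ⇒ b P + + ⇒ b P + + + + ⇒ b b + + + +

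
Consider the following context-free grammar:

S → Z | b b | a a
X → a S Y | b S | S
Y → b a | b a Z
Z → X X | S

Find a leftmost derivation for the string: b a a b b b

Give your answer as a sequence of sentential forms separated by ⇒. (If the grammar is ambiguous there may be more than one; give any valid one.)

S ⇒ Z ⇒ X X ⇒ b S X ⇒ b a a X ⇒ b a a b S ⇒ b a a b b b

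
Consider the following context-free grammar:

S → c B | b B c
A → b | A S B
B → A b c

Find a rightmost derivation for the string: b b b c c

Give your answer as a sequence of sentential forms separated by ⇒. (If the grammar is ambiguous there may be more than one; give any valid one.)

S ⇒ b B c ⇒ b A b c c ⇒ b b b c c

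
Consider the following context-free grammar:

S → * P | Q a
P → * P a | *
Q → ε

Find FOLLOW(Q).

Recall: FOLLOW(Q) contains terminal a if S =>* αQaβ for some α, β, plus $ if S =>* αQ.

We compute FOLLOW(Q) using the standard algorithm.
FOLLOW(S) starts with {$}.
FIRST(P) = {*}
FIRST(Q) = {ε}
FIRST(S) = {*, a}
FOLLOW(P) = {$, a}
FOLLOW(Q) = {a}
FOLLOW(S) = {$}
Therefore, FOLLOW(Q) = {a}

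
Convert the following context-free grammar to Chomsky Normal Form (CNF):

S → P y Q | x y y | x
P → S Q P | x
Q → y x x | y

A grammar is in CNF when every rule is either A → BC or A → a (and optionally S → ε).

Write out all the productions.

TY → y; TX → x; S → x; P → x; Q → y; S → P X0; X0 → TY Q; S → TX X1; X1 → TY TY; P → S X2; X2 → Q P; Q → TY X3; X3 → TX TX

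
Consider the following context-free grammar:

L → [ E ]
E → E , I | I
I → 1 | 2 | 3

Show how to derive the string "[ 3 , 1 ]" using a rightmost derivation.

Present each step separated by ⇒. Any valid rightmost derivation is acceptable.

L ⇒ [ E ] ⇒ [ E , I ] ⇒ [ E , 1 ] ⇒ [ I , 1 ] ⇒ [ 3 , 1 ]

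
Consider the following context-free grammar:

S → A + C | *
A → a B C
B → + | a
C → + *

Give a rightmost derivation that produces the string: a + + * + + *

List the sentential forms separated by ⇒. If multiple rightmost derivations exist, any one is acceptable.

S ⇒ A + C ⇒ A + + * ⇒ a B C + + * ⇒ a B + * + + * ⇒ a + + * + + *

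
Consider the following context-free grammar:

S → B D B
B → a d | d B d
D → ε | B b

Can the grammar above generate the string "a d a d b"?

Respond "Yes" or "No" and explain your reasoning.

No - no valid derivation exists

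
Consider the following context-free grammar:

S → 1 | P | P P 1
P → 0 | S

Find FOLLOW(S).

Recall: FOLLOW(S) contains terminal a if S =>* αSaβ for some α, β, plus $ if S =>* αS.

We compute FOLLOW(S) using the standard algorithm.
FOLLOW(S) starts with {$}.
FIRST(P) = {0, 1}
FIRST(S) = {0, 1}
FOLLOW(P) = {$, 0, 1}
FOLLOW(S) = {$, 0, 1}
Therefore, FOLLOW(S) = {$, 0, 1}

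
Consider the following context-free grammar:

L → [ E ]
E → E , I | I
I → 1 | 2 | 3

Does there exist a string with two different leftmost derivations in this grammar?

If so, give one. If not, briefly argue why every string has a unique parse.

No - every string in the language has a unique leftmost derivation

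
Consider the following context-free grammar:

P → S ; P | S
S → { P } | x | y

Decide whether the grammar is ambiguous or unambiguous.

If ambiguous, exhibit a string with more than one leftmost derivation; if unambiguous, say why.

Unambiguous - every string in the language has a unique leftmost derivation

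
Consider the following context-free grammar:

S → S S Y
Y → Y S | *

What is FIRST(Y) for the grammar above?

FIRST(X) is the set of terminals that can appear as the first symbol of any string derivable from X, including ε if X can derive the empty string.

We compute FIRST(Y) using the standard algorithm.
FIRST(S) = {}
FIRST(Y) = {*}
Therefore, FIRST(Y) = {*}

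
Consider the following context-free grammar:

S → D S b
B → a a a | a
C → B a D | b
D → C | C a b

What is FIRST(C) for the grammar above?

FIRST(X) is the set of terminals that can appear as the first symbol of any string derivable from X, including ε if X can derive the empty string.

We compute FIRST(C) using the standard algorithm.
FIRST(B) = {a}
FIRST(C) = {a, b}
FIRST(D) = {a, b}
FIRST(S) = {a, b}
Therefore, FIRST(C) = {a, b}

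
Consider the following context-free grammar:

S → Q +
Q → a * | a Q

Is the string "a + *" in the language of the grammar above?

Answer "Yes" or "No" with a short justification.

No - no valid derivation exists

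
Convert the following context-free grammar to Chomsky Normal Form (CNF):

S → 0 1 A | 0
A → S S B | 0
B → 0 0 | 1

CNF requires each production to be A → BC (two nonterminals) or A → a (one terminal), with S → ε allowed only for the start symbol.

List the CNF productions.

T0 → 0; T1 → 1; S → 0; A → 0; B → 1; S → T0 X0; X0 → T1 A; A → S X1; X1 → S B; B → T0 T0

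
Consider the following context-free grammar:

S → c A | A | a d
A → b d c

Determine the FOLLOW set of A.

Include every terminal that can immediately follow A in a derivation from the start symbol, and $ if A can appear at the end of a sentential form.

We compute FOLLOW(A) using the standard algorithm.
FOLLOW(S) starts with {$}.
FIRST(A) = {b}
FIRST(S) = {a, b, c}
FOLLOW(A) = {$}
FOLLOW(S) = {$}
Therefore, FOLLOW(A) = {$}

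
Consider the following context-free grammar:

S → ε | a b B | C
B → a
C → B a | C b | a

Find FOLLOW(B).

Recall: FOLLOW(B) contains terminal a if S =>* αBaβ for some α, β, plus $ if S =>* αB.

We compute FOLLOW(B) using the standard algorithm.
FOLLOW(S) starts with {$}.
FIRST(B) = {a}
FIRST(C) = {a}
FIRST(S) = {a, ε}
FOLLOW(B) = {$, a}
FOLLOW(C) = {$, b}
FOLLOW(S) = {$}
Therefore, FOLLOW(B) = {$, a}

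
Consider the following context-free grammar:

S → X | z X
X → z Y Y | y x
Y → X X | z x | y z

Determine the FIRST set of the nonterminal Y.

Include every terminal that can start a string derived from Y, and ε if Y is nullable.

We compute FIRST(Y) using the standard algorithm.
FIRST(S) = {y, z}
FIRST(X) = {y, z}
FIRST(Y) = {y, z}
Therefore, FIRST(Y) = {y, z}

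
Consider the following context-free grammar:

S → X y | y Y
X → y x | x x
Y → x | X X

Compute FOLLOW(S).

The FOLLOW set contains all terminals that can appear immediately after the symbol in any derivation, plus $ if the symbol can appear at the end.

We compute FOLLOW(S) using the standard algorithm.
FOLLOW(S) starts with {$}.
FIRST(S) = {x, y}
FIRST(X) = {x, y}
FIRST(Y) = {x, y}
FOLLOW(S) = {$}
FOLLOW(X) = {$, x, y}
FOLLOW(Y) = {$}
Therefore, FOLLOW(S) = {$}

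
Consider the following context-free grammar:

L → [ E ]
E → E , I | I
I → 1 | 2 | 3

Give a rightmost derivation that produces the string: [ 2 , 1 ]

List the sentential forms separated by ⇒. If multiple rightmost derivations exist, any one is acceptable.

L ⇒ [ E ] ⇒ [ E , I ] ⇒ [ E , 1 ] ⇒ [ I , 1 ] ⇒ [ 2 , 1 ]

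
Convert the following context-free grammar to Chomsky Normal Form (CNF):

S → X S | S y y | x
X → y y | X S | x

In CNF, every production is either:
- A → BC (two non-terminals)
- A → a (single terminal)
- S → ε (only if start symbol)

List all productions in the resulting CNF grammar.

TY → y; S → x; X → x; S → X S; S → S X0; X0 → TY TY; X → TY TY; X → X S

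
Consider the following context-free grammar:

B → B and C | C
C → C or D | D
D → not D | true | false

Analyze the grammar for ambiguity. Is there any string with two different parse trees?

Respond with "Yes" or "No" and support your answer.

No - the grammar is unambiguous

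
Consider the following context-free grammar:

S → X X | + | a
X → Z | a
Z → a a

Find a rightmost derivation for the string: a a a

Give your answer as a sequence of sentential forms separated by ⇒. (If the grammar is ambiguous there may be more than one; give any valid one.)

S ⇒ X X ⇒ X Z ⇒ X a a ⇒ a a a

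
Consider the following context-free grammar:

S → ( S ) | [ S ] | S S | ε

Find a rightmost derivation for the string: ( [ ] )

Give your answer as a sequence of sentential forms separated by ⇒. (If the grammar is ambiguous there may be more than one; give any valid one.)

S ⇒ ( S ) ⇒ ( [ S ] ) ⇒ ( [ ] )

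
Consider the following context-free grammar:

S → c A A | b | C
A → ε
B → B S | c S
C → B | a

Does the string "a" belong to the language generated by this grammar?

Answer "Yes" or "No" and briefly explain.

Yes - a valid derivation exists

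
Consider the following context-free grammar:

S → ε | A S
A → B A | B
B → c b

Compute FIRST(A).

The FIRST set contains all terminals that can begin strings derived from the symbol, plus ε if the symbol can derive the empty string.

We compute FIRST(A) using the standard algorithm.
FIRST(A) = {c}
FIRST(B) = {c}
FIRST(S) = {c, ε}
Therefore, FIRST(A) = {c}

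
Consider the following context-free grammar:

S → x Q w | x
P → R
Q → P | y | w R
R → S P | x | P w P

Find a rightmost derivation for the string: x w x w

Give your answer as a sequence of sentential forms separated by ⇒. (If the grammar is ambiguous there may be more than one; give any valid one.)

S ⇒ x Q w ⇒ x w R w ⇒ x w x w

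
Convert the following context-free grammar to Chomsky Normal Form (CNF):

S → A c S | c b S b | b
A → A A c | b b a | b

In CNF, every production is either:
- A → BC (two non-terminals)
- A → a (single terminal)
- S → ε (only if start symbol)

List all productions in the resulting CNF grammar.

TC → c; TB → b; S → b; TA → a; A → b; S → A X0; X0 → TC S; S → TC X1; X1 → TB X2; X2 → S TB; A → A X3; X3 → A TC; A → TB X4; X4 → TB TA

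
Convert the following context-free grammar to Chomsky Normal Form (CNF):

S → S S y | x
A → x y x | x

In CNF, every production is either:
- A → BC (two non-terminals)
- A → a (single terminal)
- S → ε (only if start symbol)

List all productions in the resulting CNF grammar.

TY → y; S → x; TX → x; A → x; S → S X0; X0 → S TY; A → TX X1; X1 → TY TX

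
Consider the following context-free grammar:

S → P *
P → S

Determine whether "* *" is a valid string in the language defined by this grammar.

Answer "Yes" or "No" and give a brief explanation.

No - no valid derivation exists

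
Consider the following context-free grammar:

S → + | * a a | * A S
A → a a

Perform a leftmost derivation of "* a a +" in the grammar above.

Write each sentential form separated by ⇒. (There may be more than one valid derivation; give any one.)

S ⇒ * A S ⇒ * a a S ⇒ * a a +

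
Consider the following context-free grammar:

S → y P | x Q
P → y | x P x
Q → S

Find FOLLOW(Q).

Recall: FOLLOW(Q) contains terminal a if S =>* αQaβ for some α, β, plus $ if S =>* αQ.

We compute FOLLOW(Q) using the standard algorithm.
FOLLOW(S) starts with {$}.
FIRST(P) = {x, y}
FIRST(Q) = {x, y}
FIRST(S) = {x, y}
FOLLOW(P) = {$, x}
FOLLOW(Q) = {$}
FOLLOW(S) = {$}
Therefore, FOLLOW(Q) = {$}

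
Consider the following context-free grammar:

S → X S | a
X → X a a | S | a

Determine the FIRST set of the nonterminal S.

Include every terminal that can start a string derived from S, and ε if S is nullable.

We compute FIRST(S) using the standard algorithm.
FIRST(S) = {a}
FIRST(X) = {a}
Therefore, FIRST(S) = {a}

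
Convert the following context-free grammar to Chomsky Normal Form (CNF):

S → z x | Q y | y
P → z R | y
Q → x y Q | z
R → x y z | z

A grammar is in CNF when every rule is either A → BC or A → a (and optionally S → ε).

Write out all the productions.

TZ → z; TX → x; TY → y; S → y; P → y; Q → z; R → z; S → TZ TX; S → Q TY; P → TZ R; Q → TX X0; X0 → TY Q; R → TX X1; X1 → TY TZ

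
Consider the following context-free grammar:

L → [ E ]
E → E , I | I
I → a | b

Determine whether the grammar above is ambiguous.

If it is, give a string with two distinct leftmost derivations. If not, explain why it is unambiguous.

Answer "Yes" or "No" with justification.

No - the grammar is unambiguous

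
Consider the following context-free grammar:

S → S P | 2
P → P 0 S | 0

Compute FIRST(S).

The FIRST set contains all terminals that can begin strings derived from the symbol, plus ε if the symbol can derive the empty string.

We compute FIRST(S) using the standard algorithm.
FIRST(P) = {0}
FIRST(S) = {2}
Therefore, FIRST(S) = {2}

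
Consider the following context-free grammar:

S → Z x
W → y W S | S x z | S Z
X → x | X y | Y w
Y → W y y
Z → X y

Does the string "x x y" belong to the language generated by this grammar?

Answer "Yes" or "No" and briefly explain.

No - no valid derivation exists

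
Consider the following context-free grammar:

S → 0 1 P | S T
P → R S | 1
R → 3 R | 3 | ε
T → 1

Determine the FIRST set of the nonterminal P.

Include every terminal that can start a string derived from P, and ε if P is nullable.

We compute FIRST(P) using the standard algorithm.
FIRST(P) = {0, 1, 3}
FIRST(R) = {3, ε}
FIRST(S) = {0}
FIRST(T) = {1}
Therefore, FIRST(P) = {0, 1, 3}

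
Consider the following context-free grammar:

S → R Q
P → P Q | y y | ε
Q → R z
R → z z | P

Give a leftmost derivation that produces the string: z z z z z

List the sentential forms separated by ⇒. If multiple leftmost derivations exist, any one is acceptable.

S ⇒ R Q ⇒ z z Q ⇒ z z R z ⇒ z z z z z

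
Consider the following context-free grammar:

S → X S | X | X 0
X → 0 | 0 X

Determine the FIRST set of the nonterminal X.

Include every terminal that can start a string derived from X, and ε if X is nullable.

We compute FIRST(X) using the standard algorithm.
FIRST(S) = {0}
FIRST(X) = {0}
Therefore, FIRST(X) = {0}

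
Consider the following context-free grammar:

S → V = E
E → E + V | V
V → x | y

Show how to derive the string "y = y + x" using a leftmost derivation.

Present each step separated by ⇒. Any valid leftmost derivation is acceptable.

S ⇒ V = E ⇒ y = E ⇒ y = E + V ⇒ y = V + V ⇒ y = y + V ⇒ y = y + x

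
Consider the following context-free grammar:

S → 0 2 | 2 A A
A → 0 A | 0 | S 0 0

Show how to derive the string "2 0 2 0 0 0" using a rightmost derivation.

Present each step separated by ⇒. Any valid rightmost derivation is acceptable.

S ⇒ 2 A A ⇒ 2 A 0 ⇒ 2 S 0 0 0 ⇒ 2 0 2 0 0 0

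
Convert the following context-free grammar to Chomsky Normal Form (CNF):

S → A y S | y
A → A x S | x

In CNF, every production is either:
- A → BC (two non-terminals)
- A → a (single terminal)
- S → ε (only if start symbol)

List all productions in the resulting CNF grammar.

TY → y; S → y; TX → x; A → x; S → A X0; X0 → TY S; A → A X1; X1 → TX S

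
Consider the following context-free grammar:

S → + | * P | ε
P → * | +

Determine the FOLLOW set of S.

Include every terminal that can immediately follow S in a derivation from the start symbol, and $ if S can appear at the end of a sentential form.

We compute FOLLOW(S) using the standard algorithm.
FOLLOW(S) starts with {$}.
FIRST(P) = {*, +}
FIRST(S) = {*, +, ε}
FOLLOW(P) = {$}
FOLLOW(S) = {$}
Therefore, FOLLOW(S) = {$}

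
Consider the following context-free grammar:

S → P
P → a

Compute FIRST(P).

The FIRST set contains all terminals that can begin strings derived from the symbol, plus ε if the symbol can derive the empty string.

We compute FIRST(P) using the standard algorithm.
FIRST(P) = {a}
FIRST(S) = {a}
Therefore, FIRST(P) = {a}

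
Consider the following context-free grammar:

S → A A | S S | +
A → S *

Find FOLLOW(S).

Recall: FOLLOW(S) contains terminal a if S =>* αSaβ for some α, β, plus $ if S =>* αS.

We compute FOLLOW(S) using the standard algorithm.
FOLLOW(S) starts with {$}.
FIRST(A) = {+}
FIRST(S) = {+}
FOLLOW(A) = {$, *, +}
FOLLOW(S) = {$, *, +}
Therefore, FOLLOW(S) = {$, *, +}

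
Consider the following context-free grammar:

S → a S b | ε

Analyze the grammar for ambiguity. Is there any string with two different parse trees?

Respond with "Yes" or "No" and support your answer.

No - the grammar is unambiguous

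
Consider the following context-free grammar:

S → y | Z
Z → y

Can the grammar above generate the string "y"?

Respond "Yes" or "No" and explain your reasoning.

Yes - a valid derivation exists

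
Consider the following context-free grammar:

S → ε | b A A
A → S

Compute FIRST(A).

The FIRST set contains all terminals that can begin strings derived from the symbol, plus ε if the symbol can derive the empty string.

We compute FIRST(A) using the standard algorithm.
FIRST(A) = {b, ε}
FIRST(S) = {b, ε}
Therefore, FIRST(A) = {b, ε}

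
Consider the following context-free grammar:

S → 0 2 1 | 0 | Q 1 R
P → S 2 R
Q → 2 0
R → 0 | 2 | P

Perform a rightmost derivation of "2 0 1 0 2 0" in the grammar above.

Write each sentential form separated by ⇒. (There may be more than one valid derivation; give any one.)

S ⇒ Q 1 R ⇒ Q 1 P ⇒ Q 1 S 2 R ⇒ Q 1 S 2 0 ⇒ Q 1 0 2 0 ⇒ 2 0 1 0 2 0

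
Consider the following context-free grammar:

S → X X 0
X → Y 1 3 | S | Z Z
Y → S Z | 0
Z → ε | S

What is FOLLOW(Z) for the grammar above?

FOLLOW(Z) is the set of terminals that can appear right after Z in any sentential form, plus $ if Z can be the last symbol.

We compute FOLLOW(Z) using the standard algorithm.
FOLLOW(S) starts with {$}.
FIRST(S) = {0}
FIRST(X) = {0, ε}
FIRST(Y) = {0}
FIRST(Z) = {0, ε}
FOLLOW(S) = {$, 0, 1}
FOLLOW(X) = {0}
FOLLOW(Y) = {1}
FOLLOW(Z) = {0, 1}
Therefore, FOLLOW(Z) = {0, 1}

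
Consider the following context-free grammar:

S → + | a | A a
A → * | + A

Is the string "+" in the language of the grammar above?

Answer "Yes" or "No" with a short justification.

Yes - a valid derivation exists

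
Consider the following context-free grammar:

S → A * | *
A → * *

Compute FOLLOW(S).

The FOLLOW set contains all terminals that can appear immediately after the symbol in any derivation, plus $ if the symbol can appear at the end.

We compute FOLLOW(S) using the standard algorithm.
FOLLOW(S) starts with {$}.
FIRST(A) = {*}
FIRST(S) = {*}
FOLLOW(A) = {*}
FOLLOW(S) = {$}
Therefore, FOLLOW(S) = {$}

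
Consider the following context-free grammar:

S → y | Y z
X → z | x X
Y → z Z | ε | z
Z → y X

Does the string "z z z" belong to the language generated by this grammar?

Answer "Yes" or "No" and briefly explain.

No - no valid derivation exists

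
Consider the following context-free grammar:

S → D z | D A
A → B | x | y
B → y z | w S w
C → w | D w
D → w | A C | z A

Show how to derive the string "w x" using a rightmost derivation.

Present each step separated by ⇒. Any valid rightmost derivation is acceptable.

S ⇒ D A ⇒ D x ⇒ w x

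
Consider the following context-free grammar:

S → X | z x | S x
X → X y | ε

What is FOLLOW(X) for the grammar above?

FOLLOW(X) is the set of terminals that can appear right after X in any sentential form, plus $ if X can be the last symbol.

We compute FOLLOW(X) using the standard algorithm.
FOLLOW(S) starts with {$}.
FIRST(S) = {x, y, z, ε}
FIRST(X) = {y, ε}
FOLLOW(S) = {$, x}
FOLLOW(X) = {$, x, y}
Therefore, FOLLOW(X) = {$, x, y}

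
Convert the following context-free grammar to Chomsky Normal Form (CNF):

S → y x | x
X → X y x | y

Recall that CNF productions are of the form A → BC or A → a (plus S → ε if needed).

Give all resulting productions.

TY → y; TX → x; S → x; X → y; S → TY TX; X → X X0; X0 → TY TX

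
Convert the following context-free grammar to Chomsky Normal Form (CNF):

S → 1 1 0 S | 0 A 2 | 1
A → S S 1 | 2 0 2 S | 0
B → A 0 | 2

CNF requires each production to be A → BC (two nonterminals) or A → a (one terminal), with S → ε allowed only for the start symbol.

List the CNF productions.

T1 → 1; T0 → 0; T2 → 2; S → 1; A → 0; B → 2; S → T1 X0; X0 → T1 X1; X1 → T0 S; S → T0 X2; X2 → A T2; A → S X3; X3 → S T1; A → T2 X4; X4 → T0 X5; X5 → T2 S; B → A T0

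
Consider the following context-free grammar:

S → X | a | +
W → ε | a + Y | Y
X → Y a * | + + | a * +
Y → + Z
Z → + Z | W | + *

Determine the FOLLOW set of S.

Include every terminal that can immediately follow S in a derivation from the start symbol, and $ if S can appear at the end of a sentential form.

We compute FOLLOW(S) using the standard algorithm.
FOLLOW(S) starts with {$}.
FIRST(S) = {+, a}
FIRST(W) = {+, a, ε}
FIRST(X) = {+, a}
FIRST(Y) = {+}
FIRST(Z) = {+, a, ε}
FOLLOW(S) = {$}
FOLLOW(W) = {a}
FOLLOW(X) = {$}
FOLLOW(Y) = {a}
FOLLOW(Z) = {a}
Therefore, FOLLOW(S) = {$}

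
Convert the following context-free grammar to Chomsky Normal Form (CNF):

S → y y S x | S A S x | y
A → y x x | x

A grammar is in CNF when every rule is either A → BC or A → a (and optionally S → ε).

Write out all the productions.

TY → y; TX → x; S → y; A → x; S → TY X0; X0 → TY X1; X1 → S TX; S → S X2; X2 → A X3; X3 → S TX; A → TY X4; X4 → TX TX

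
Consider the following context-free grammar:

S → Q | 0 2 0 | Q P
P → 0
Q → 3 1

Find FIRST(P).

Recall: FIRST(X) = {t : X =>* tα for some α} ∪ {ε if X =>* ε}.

We compute FIRST(P) using the standard algorithm.
FIRST(P) = {0}
FIRST(Q) = {3}
FIRST(S) = {0, 3}
Therefore, FIRST(P) = {0}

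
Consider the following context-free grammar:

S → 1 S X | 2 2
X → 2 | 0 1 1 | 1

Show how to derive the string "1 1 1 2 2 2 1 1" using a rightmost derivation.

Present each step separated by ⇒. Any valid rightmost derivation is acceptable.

S ⇒ 1 S X ⇒ 1 S 1 ⇒ 1 1 S X 1 ⇒ 1 1 S 1 1 ⇒ 1 1 1 S X 1 1 ⇒ 1 1 1 S 2 1 1 ⇒ 1 1 1 2 2 2 1 1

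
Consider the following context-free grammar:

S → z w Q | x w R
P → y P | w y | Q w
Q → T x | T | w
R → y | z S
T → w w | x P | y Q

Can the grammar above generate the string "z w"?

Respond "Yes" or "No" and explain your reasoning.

No - no valid derivation exists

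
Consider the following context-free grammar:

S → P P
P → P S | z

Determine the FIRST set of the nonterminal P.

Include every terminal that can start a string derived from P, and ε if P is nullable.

We compute FIRST(P) using the standard algorithm.
FIRST(P) = {z}
FIRST(S) = {z}
Therefore, FIRST(P) = {z}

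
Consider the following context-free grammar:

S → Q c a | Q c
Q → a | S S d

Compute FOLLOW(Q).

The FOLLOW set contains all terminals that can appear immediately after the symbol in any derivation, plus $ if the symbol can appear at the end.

We compute FOLLOW(Q) using the standard algorithm.
FOLLOW(S) starts with {$}.
FIRST(Q) = {a}
FIRST(S) = {a}
FOLLOW(Q) = {c}
FOLLOW(S) = {$, a, d}
Therefore, FOLLOW(Q) = {c}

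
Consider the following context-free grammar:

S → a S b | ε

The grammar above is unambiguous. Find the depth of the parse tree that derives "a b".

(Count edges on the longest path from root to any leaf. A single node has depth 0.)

2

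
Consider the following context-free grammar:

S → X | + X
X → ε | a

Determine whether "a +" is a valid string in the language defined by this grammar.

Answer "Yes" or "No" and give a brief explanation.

No - no valid derivation exists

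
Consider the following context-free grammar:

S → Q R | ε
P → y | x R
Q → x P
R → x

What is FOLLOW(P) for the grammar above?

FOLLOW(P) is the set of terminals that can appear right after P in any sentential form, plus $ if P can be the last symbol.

We compute FOLLOW(P) using the standard algorithm.
FOLLOW(S) starts with {$}.
FIRST(P) = {x, y}
FIRST(Q) = {x}
FIRST(R) = {x}
FIRST(S) = {x, ε}
FOLLOW(P) = {x}
FOLLOW(Q) = {x}
FOLLOW(R) = {$, x}
FOLLOW(S) = {$}
Therefore, FOLLOW(P) = {x}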